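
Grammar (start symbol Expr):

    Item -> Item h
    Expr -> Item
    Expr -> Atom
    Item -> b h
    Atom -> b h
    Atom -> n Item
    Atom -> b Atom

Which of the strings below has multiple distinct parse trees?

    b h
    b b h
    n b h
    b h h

b h: 2 trees
b b h: 1 tree
n b h: 1 tree
b h h: 1 tree

b h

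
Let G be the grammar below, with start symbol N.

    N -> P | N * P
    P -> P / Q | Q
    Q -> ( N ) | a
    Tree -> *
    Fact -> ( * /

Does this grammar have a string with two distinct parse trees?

Unambiguous

Only N, P, Q are reachable from N; ignoring the rest: The grammar is stratified — N handles '*' (left-recursive), P handles '/', Q atoms. Each operator has a fixed associativity and precedence level, so every string has one parse.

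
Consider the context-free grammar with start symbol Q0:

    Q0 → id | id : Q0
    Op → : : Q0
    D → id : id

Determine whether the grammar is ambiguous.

Unambiguous

Only Q0 is reachable from Q0; ignoring the rest: Right-recursive list with a separator: after each atom, whether the separator follows determines the rule. One parse per string.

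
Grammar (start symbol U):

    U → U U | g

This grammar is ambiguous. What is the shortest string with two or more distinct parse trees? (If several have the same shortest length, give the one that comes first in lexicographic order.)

g g g

length 1: no string has ≥2 trees
length 2: no string has ≥2 trees
length 3: g g g has 2 parse trees

Two derivations of g g g:
  U ⇒ U U ⇒ U U U ⇒ g U U ⇒ g g U ⇒ g g g
  U ⇒ U U ⇒ g U ⇒ g U U ⇒ g g U ⇒ g g g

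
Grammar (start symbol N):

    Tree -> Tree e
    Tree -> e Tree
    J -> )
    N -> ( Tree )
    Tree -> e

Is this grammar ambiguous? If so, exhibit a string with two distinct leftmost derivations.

Witness: ( e e )

Derivation 1: N ⇒ ( Tree ) ⇒ ( Tree e ) ⇒ ( e e )
Derivation 2: N ⇒ ( Tree ) ⇒ ( e Tree ) ⇒ ( e e )

Two distinct leftmost derivations for the same string.

Ambiguous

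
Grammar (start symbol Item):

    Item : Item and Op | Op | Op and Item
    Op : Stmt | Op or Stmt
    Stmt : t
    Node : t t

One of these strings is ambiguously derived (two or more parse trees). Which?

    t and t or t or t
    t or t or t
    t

t and t or t or t: 2 trees
t or t or t: 1 tree
t: 1 tree

t and t or t or t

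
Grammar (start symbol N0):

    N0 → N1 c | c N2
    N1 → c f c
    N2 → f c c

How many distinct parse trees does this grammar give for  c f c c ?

Parse trees for c f c c:
  [N0 [N1 c f c] c]
  [N0 c [N2 f c c]]

2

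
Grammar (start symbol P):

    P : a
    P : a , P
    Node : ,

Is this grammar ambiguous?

Only P is reachable from P; ignoring the rest: Right-recursive list with a separator: after each atom, whether the separator follows determines the rule. One parse per string.

Unambiguous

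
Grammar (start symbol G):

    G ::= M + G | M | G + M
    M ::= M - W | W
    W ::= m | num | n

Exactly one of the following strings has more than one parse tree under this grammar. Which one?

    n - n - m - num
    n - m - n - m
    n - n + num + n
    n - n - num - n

n - n - m - num: 1 tree
n - m - n - m: 1 tree
n - n + num + n: 4 trees
n - n - num - n: 1 tree

n - n + num + n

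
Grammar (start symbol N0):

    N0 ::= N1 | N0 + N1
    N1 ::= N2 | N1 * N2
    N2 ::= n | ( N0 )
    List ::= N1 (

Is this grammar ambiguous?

Unambiguous

Only N0, N1, N2 are reachable from N0; ignoring the rest: The grammar is stratified — N0 handles '+' (left-recursive), N1 handles '*', N2 atoms. Each operator has a fixed associativity and precedence level, so every string has one parse.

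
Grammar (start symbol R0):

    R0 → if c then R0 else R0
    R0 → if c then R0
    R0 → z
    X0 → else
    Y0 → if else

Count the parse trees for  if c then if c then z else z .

2

Parse trees for if c then if c then z else z:
  [R0 if c then [R0 if c then [R0 z]] else [R0 z]]
  [R0 if c then [R0 if c then [R0 z] else [R0 z]]]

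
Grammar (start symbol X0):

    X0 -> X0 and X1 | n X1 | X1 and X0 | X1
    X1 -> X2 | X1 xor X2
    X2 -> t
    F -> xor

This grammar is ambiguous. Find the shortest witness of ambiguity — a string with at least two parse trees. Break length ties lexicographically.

t and t

length 1: no string has ≥2 trees
length 2: no string has ≥2 trees
length 3: t and t has 2 parse trees

Two derivations of t and t:
  X0 ⇒ X0 and X1 ⇒ X1 and X1 ⇒ X2 and X1 ⇒ t and X1 ⇒ t and X2 ⇒ t and t
  X0 ⇒ X1 and X0 ⇒ X2 and X0 ⇒ t and X0 ⇒ t and X1 ⇒ t and X2 ⇒ t and t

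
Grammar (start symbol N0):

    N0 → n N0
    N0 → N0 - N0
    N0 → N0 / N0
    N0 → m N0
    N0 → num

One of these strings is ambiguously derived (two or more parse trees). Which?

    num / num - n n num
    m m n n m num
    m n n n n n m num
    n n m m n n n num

num / num - n n num

num / num - n n num: 2 trees
m m n n m num: 1 tree
m n n n n n m num: 1 tree
n n m m n n n num: 1 tree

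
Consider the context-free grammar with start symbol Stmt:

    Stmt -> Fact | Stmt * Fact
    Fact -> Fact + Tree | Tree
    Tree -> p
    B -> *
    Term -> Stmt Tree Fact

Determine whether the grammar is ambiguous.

(B, Term are unreachable from Stmt, so their rules don't affect L(Stmt).) This is a standard precedence ladder (Stmt over Fact over Tree), with each level left-recursive on its own operator ('*' at Stmt, '+' at Fact). That structure is LR(1), hence unambiguous.

Unambiguous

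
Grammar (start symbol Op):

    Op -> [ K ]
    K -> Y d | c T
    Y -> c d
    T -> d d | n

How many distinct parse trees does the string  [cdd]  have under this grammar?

Parse trees for [cdd]:
  [Op [ [K [Y c d] d] ]]
  [Op [ [K c [T d d]] ]]

2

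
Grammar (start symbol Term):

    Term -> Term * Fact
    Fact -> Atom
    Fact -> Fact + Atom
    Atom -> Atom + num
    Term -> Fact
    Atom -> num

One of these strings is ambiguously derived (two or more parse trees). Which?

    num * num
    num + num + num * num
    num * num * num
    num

num * num: 1 tree
num + num + num * num: 4 trees
num * num * num: 1 tree
num: 1 tree

num + num + num * num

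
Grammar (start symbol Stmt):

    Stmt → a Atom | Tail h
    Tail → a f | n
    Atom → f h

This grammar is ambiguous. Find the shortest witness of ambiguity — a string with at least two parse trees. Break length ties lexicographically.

length 2: no string has ≥2 trees
length 3: a f h has 2 parse trees

Two derivations of a f h:
  Stmt ⇒ a Atom ⇒ a f h
  Stmt ⇒ Tail h ⇒ a f h

a f h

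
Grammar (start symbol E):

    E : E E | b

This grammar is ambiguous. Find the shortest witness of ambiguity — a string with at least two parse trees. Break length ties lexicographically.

b b b

length 1: no string has ≥2 trees
length 2: no string has ≥2 trees
length 3: b b b has 2 parse trees

Two derivations of b b b:
  E ⇒ E E ⇒ E E E ⇒ b E E ⇒ b b E ⇒ b b b
  E ⇒ E E ⇒ b E ⇒ b E E ⇒ b b E ⇒ b b b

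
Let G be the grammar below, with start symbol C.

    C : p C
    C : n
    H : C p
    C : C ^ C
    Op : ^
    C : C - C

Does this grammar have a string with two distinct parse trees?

Ambiguous

Witness: p n - n

Derivation 1: C ⇒ p C ⇒ p C - C ⇒ p n - C ⇒ p n - n
Derivation 2: C ⇒ C - C ⇒ p C - C ⇒ p n - C ⇒ p n - n

Two distinct leftmost derivations for the same string.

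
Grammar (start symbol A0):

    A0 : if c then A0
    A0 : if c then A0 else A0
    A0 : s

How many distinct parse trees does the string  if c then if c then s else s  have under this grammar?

2

Parse trees for if c then if c then s else s:
  [A0 if c then [A0 if c then [A0 s] else [A0 s]]]
  [A0 if c then [A0 if c then [A0 s]] else [A0 s]]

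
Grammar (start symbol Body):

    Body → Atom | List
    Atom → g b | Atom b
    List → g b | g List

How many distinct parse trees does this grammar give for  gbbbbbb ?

1

Parse trees for gbbbbbb:
  [Body [Atom [Atom [Atom [Atom [Atom [Atom g b] b] b] b] b] b]]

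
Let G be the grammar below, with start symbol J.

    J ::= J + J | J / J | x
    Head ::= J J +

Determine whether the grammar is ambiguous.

Ambiguous

Witness: x + x + x

Derivation 1: J ⇒ J + J ⇒ J + J + J ⇒ x + J + J ⇒ x + x + J ⇒ x + x + x
Derivation 2: J ⇒ J + J ⇒ x + J ⇒ x + J + J ⇒ x + x + J ⇒ x + x + x

Two distinct leftmost derivations for the same string.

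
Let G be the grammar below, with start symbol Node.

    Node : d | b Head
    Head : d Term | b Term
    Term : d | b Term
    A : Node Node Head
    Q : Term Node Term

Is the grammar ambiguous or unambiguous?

Unambiguous

(A, Q are unreachable from Node, so their rules don't affect L(Node).) Restricted to the reachable nonterminals, every rule has the form A → t or A → t B, and no two rules for the same A share a first terminal. The grammar encodes a DFA — one run per string.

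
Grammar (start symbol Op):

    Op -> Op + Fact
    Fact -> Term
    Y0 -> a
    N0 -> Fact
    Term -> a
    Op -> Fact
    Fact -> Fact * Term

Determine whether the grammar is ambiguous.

(N0, Y0 are unreachable from Op, so their rules don't affect L(Op).) Op → Op + Fact | Fact  ;  Fact → Fact * Term | Term  — a left-associative chain with Term at the bottom. Each string factors uniquely by precedence.

Unambiguous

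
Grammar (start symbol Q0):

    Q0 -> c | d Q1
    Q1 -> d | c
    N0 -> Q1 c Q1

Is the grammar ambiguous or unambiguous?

Unambiguous

Only Q0, Q1 are reachable from Q0; ignoring the rest: Each reachable nonterminal has at most one production per leading terminal, and all productions are right-linear; the derivation is determined token-by-token.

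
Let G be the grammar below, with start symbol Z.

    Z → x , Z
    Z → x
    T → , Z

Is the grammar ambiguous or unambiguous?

Unambiguous

Only Z is reachable from Z; ignoring the rest: Right-recursive list with a separator: after each atom, whether the separator follows determines the rule. One parse per string.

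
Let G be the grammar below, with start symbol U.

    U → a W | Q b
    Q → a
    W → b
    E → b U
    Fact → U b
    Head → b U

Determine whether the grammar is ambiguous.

Ambiguous

Witness: a b

Derivation 1: U ⇒ a W ⇒ a b
Derivation 2: U ⇒ Q b ⇒ a b

Two distinct leftmost derivations for the same string.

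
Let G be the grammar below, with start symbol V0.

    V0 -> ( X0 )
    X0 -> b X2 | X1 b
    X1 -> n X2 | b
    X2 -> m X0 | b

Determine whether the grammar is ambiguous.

Witness: ( b b )

Derivation 1: V0 ⇒ ( X0 ) ⇒ ( b X2 ) ⇒ ( b b )
Derivation 2: V0 ⇒ ( X0 ) ⇒ ( X1 b ) ⇒ ( b b )

Two distinct leftmost derivations for the same string.

Ambiguous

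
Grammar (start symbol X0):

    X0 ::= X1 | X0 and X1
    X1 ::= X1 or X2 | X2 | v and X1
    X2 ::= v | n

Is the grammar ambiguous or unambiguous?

Witness: v and n

Derivation 1: X0 ⇒ X1 ⇒ v and X1 ⇒ v and X2 ⇒ v and n
Derivation 2: X0 ⇒ X0 and X1 ⇒ X1 and X1 ⇒ X2 and X1 ⇒ v and X1 ⇒ v and X2 ⇒ v and n

Two distinct leftmost derivations for the same string.

Ambiguous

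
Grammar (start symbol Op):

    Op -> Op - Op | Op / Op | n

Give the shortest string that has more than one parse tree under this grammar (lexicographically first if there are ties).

n - n - n

length 1: no string has ≥2 trees
length 3: no string has ≥2 trees
length 5: n - n - n has 2 parse trees

Two derivations of n - n - n:
  Op ⇒ Op - Op ⇒ Op - Op - Op ⇒ n - Op - Op ⇒ n - n - Op ⇒ n - n - n
  Op ⇒ Op - Op ⇒ n - Op ⇒ n - Op - Op ⇒ n - n - Op ⇒ n - n - n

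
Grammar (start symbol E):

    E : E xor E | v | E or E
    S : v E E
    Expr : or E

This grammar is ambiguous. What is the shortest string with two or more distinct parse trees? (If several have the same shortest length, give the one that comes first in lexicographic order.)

length 1: no string has ≥2 trees
length 3: no string has ≥2 trees
length 5: v or v or v has 2 parse trees

Two derivations of v or v or v:
  E ⇒ E or E ⇒ v or E ⇒ v or E or E ⇒ v or v or E ⇒ v or v or v
  E ⇒ E or E ⇒ E or E or E ⇒ v or E or E ⇒ v or v or E ⇒ v or v or v

v or v or v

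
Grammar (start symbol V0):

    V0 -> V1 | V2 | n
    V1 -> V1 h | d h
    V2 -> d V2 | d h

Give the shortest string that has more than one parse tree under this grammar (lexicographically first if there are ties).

length 1: no string has ≥2 trees
length 2: d h has 2 parse trees

Two derivations of d h:
  V0 ⇒ V1 ⇒ d h
  V0 ⇒ V2 ⇒ d h

d h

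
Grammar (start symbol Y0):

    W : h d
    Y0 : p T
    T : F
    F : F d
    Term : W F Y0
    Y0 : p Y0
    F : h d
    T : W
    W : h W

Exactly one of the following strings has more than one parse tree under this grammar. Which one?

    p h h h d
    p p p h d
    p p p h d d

p h h h d: 1 tree
p p p h d: 2 trees
p p p h d d: 1 tree

p p p h d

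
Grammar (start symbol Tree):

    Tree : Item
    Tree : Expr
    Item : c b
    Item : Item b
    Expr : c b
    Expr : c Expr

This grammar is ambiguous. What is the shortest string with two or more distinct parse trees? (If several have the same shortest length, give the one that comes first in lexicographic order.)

length 2: c b has 2 parse trees

Two derivations of c b:
  Tree ⇒ Item ⇒ c b
  Tree ⇒ Expr ⇒ c b

c b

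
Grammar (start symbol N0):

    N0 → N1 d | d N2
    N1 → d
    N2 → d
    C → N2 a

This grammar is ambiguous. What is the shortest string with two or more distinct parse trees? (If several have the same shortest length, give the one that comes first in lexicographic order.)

length 2: d d has 2 parse trees

Two derivations of d d:
  N0 ⇒ N1 d ⇒ d d
  N0 ⇒ d N2 ⇒ d d

d d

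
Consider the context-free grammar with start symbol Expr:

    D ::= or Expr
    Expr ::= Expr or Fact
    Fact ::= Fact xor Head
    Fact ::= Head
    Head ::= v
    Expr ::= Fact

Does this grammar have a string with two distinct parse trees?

Unambiguous

Only Expr, Fact, Head are reachable from Expr; ignoring the rest: The grammar is stratified — Expr handles 'or' (left-recursive), Fact handles 'xor', Head atoms. Each operator has a fixed associativity and precedence level, so every string has one parse.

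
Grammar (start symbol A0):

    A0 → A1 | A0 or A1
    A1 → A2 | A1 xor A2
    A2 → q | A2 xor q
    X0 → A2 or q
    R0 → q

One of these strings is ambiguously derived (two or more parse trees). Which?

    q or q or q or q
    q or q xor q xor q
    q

q or q or q or q: 1 tree
q or q xor q xor q: 4 trees
q: 1 tree

q or q xor q xor q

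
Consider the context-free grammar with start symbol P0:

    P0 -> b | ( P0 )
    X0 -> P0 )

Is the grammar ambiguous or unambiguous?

Only P0 is reachable from P0; ignoring the rest: L(P0) is { openⁿ atom closeⁿ : n ≥ 0 }. The bracket depth fixes n, and the derivation is forced at every step.

Unambiguous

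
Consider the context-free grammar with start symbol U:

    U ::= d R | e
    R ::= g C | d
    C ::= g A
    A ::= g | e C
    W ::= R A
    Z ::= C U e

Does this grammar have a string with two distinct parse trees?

Unambiguous

Only U, R, C, A are reachable from U; ignoring the rest: Restricted to the reachable nonterminals, every rule has the form A → t or A → t B, and no two rules for the same A share a first terminal. The grammar encodes a DFA — one run per string.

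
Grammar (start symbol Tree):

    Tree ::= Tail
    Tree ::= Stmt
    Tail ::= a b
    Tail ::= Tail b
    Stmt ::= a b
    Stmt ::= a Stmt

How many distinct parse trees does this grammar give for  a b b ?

Parse trees for a b b:
  [Tree [Tail [Tail a b] b]]

1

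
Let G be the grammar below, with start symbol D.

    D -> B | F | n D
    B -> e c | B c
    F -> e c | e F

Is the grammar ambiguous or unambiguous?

Ambiguous

Witness: e c

Derivation 1: D ⇒ B ⇒ e c
Derivation 2: D ⇒ F ⇒ e c

Two distinct leftmost derivations for the same string.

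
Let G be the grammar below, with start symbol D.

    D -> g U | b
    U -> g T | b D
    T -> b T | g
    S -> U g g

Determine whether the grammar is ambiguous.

Unambiguous

(S is unreachable from D, so its rules don't affect L(D).) The reachable rules are right-linear with at most one rule per (nonterminal, next-terminal) pair. Each input token forces the next rule, so parsing is deterministic.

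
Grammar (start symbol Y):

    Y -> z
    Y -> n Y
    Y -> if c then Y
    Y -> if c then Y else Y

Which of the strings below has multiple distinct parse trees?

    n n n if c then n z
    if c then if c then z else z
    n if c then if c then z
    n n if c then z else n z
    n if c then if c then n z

if c then if c then z else z

n n n if c then n z: 1 tree
if c then if c then z else z: 2 trees
n if c then if c then z: 1 tree
n n if c then z else n z: 1 tree
n if c then if c then n z: 1 tree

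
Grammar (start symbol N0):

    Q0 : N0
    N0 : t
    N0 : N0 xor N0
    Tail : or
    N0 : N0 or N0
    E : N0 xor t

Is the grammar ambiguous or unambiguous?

Ambiguous

Witness: t or t or t

Derivation 1: N0 ⇒ N0 or N0 ⇒ t or N0 ⇒ t or N0 or N0 ⇒ t or t or N0 ⇒ t or t or t
Derivation 2: N0 ⇒ N0 or N0 ⇒ N0 or N0 or N0 ⇒ t or N0 or N0 ⇒ t or t or N0 ⇒ t or t or t

Two distinct leftmost derivations for the same string.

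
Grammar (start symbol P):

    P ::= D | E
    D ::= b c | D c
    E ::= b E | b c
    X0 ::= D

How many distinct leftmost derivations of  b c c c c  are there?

1

Parse trees for b c c c c:
  [P [D [D [D [D b c] c] c] c]]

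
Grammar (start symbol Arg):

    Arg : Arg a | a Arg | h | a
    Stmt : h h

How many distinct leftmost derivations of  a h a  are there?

2

Parse trees for a h a:
  [Arg [Arg a [Arg h]] a]
  [Arg a [Arg [Arg h] a]]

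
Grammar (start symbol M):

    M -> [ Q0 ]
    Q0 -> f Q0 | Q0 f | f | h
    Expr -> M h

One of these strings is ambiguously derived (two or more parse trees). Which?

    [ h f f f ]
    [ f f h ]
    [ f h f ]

[ h f f f ]: 1 tree
[ f f h ]: 1 tree
[ f h f ]: 2 trees

[ f h f ]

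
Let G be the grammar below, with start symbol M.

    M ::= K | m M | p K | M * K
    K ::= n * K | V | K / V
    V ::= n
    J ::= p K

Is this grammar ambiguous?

Ambiguous

Witness: n * n

Derivation 1: M ⇒ K ⇒ n * K ⇒ n * V ⇒ n * n
Derivation 2: M ⇒ M * K ⇒ K * K ⇒ V * K ⇒ n * K ⇒ n * V ⇒ n * n

Two distinct leftmost derivations for the same string.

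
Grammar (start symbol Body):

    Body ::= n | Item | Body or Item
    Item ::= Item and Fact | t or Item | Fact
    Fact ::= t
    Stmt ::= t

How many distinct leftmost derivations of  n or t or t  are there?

2

Parse trees for n or t or t:
  [Body [Body n] or [Item t or [Item [Fact t]]]]
  [Body [Body [Body n] or [Item [Fact t]]] or [Item [Fact t]]]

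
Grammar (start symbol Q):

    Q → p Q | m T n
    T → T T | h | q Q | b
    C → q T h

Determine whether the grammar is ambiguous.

Witness: m b b b n

Derivation 1: Q ⇒ m T n ⇒ m T T n ⇒ m T T T n ⇒ m b T T n ⇒ m b b T n ⇒ m b b b n
Derivation 2: Q ⇒ m T n ⇒ m T T n ⇒ m b T n ⇒ m b T T n ⇒ m b b T n ⇒ m b b b n

Two distinct leftmost derivations for the same string.

Ambiguous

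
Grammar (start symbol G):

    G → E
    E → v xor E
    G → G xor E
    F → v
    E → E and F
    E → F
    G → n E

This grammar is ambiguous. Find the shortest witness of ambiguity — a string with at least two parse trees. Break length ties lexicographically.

length 1: no string has ≥2 trees
length 2: no string has ≥2 trees
length 3: v xor v has 2 parse trees

Two derivations of v xor v:
  G ⇒ E ⇒ v xor E ⇒ v xor F ⇒ v xor v
  G ⇒ G xor E ⇒ E xor E ⇒ F xor E ⇒ v xor E ⇒ v xor F ⇒ v xor v

v xor v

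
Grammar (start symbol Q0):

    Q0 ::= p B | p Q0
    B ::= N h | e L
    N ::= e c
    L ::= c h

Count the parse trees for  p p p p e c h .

Parse trees for p p p p e c h:
  [Q0 p [Q0 p [Q0 p [Q0 p [B [N e c] h]]]]]
  [Q0 p [Q0 p [Q0 p [Q0 p [B e [L c h]]]]]]

2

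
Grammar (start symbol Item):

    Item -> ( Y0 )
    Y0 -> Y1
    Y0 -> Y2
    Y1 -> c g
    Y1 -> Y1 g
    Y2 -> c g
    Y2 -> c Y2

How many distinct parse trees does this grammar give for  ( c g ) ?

Parse trees for ( c g ):
  [Item ( [Y0 [Y1 c g]] )]
  [Item ( [Y0 [Y2 c g]] )]

2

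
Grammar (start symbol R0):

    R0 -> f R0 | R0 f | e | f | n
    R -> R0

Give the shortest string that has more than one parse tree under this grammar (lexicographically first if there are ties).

length 1: no string has ≥2 trees
length 2: f f has 2 parse trees

Two derivations of f f:
  R0 ⇒ f R0 ⇒ f f
  R0 ⇒ R0 f ⇒ f f

f f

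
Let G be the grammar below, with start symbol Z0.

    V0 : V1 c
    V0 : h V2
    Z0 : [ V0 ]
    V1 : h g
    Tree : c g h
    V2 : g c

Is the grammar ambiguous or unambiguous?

Witness: [ h g c ]

Derivation 1: Z0 ⇒ [ V0 ] ⇒ [ V1 c ] ⇒ [ h g c ]
Derivation 2: Z0 ⇒ [ V0 ] ⇒ [ h V2 ] ⇒ [ h g c ]

Two distinct leftmost derivations for the same string.

Ambiguous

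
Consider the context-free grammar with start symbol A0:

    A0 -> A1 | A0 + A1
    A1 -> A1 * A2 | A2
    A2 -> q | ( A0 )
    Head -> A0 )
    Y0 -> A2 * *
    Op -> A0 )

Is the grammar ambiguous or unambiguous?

Unambiguous

(Head, Y0, Op are unreachable from A0, so their rules don't affect L(A0).) A0 → A0 + A1 | A1  ;  A1 → A1 * A2 | A2  — a left-associative chain with A2 at the bottom. Each string factors uniquely by precedence.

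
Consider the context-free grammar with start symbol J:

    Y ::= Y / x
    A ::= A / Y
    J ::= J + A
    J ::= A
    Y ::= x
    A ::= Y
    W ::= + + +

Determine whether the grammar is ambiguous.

Witness: x / x

Derivation 1: J ⇒ A ⇒ A / Y ⇒ Y / Y ⇒ x / Y ⇒ x / x
Derivation 2: J ⇒ A ⇒ Y ⇒ Y / x ⇒ x / x

Two distinct leftmost derivations for the same string.

Ambiguous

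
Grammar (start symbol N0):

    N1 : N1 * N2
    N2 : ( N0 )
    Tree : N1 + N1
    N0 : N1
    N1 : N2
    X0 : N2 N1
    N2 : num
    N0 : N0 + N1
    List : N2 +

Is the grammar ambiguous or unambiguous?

Only N0, N1, N2 are reachable from N0; ignoring the rest: The grammar is stratified — N0 handles '+' (left-recursive), N1 handles '*', N2 atoms. Each operator has a fixed associativity and precedence level, so every string has one parse.

Unambiguous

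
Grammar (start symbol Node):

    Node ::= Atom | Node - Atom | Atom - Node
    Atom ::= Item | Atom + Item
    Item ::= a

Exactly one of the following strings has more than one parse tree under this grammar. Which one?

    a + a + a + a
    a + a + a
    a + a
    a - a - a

a + a + a + a: 1 tree
a + a + a: 1 tree
a + a: 1 tree
a - a - a: 4 trees

a - a - a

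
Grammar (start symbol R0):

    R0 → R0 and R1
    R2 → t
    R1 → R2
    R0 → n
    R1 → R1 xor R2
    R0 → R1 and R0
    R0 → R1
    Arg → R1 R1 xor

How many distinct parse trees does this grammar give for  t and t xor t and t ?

Parse trees for t and t xor t and t:
  [R0 [R0 [R0 [R1 [R2 t]]] and [R1 [R1 [R2 t]] xor [R2 t]]] and [R1 [R2 t]]]
  [R0 [R0 [R1 [R2 t]] and [R0 [R1 [R1 [R2 t]] xor [R2 t]]]] and [R1 [R2 t]]]
  [R0 [R1 [R2 t]] and [R0 [R0 [R1 [R1 [R2 t]] xor [R2 t]]] and [R1 [R2 t]]]]
  [R0 [R1 [R2 t]] and [R0 [R1 [R1 [R2 t]] xor [R2 t]] and [R0 [R1 [R2 t]]]]]

4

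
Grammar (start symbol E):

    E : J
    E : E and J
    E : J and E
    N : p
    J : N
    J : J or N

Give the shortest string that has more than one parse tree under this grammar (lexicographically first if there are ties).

length 1: no string has ≥2 trees
length 3: p and p has 2 parse trees

Two derivations of p and p:
  E ⇒ E and J ⇒ J and J ⇒ N and J ⇒ p and J ⇒ p and N ⇒ p and p
  E ⇒ J and E ⇒ N and E ⇒ p and E ⇒ p and J ⇒ p and N ⇒ p and p

p and p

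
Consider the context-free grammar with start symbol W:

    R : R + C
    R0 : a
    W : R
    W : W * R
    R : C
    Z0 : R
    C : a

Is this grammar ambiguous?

Unambiguous

(Z0, R0 are unreachable from W, so their rules don't affect L(W).) This is a standard precedence ladder (W over R over C), with each level left-recursive on its own operator ('*' at W, '+' at R). That structure is LR(1), hence unambiguous.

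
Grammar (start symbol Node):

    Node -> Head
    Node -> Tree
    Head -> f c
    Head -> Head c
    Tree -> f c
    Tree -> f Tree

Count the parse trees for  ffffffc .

1

Parse trees for ffffffc:
  [Node [Tree f [Tree f [Tree f [Tree f [Tree f [Tree f c]]]]]]]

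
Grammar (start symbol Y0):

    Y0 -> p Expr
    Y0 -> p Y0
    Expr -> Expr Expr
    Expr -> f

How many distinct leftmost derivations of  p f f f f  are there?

5

Parse trees for p f f f f:
  [Y0 p [Expr [Expr f] [Expr [Expr f] [Expr [Expr f] [Expr f]]]]]
  [Y0 p [Expr [Expr f] [Expr [Expr [Expr f] [Expr f]] [Expr f]]]]
  [Y0 p [Expr [Expr [Expr f] [Expr f]] [Expr [Expr f] [Expr f]]]]
  [Y0 p [Expr [Expr [Expr f] [Expr [Expr f] [Expr f]]] [Expr f]]]
  [Y0 p [Expr [Expr [Expr [Expr f] [Expr f]] [Expr f]] [Expr f]]]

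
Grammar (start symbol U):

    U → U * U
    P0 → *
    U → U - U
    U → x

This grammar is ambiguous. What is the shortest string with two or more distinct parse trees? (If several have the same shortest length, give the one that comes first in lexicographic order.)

x * x * x

length 1: no string has ≥2 trees
length 3: no string has ≥2 trees
length 5: x * x * x has 2 parse trees

Two derivations of x * x * x:
  U ⇒ U * U ⇒ U * U * U ⇒ x * U * U ⇒ x * x * U ⇒ x * x * x
  U ⇒ U * U ⇒ x * U ⇒ x * U * U ⇒ x * x * U ⇒ x * x * x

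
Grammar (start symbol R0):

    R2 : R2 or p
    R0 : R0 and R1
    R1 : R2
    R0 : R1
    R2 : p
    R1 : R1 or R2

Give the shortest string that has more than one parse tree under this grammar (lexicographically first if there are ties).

length 1: no string has ≥2 trees
length 3: p or p has 2 parse trees

Two derivations of p or p:
  R0 ⇒ R1 ⇒ R2 ⇒ R2 or p ⇒ p or p
  R0 ⇒ R1 ⇒ R1 or R2 ⇒ R2 or R2 ⇒ p or R2 ⇒ p or p

p or p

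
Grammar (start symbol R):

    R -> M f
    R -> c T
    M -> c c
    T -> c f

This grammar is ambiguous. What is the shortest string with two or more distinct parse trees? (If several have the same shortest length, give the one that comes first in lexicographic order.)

length 3: c c f has 2 parse trees

Two derivations of c c f:
  R ⇒ M f ⇒ c c f
  R ⇒ c T ⇒ c c f

c c f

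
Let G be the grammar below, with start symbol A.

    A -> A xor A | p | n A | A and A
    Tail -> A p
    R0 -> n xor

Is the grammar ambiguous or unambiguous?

Witness: n p and p

Derivation 1: A ⇒ n A ⇒ n A and A ⇒ n p and A ⇒ n p and p
Derivation 2: A ⇒ A and A ⇒ n A and A ⇒ n p and A ⇒ n p and p

Two distinct leftmost derivations for the same string.

Ambiguous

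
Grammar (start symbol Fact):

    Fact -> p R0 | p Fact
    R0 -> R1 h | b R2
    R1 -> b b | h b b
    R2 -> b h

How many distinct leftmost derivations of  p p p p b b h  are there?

Parse trees for p p p p b b h:
  [Fact p [Fact p [Fact p [Fact p [R0 [R1 b b] h]]]]]
  [Fact p [Fact p [Fact p [Fact p [R0 b [R2 b h]]]]]]

2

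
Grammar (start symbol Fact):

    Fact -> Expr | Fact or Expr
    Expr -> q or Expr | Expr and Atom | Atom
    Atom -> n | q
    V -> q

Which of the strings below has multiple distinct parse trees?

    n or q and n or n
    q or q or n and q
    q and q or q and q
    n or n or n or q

n or q and n or n: 1 tree
q or q or n and q: 7 trees
q and q or q and q: 1 tree
n or n or n or q: 1 tree

q or q or n and q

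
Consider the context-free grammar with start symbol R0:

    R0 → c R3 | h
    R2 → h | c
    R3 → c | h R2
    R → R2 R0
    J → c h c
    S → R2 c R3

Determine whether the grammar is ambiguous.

Unambiguous

(R, J, S are unreachable from R0, so their rules don't affect L(R0).) Restricted to the reachable nonterminals, every rule has the form A → t or A → t B, and no two rules for the same A share a first terminal. The grammar encodes a DFA — one run per string.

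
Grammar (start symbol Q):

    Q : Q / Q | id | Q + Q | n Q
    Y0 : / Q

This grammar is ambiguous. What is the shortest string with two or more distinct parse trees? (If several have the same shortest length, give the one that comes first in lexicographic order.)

length 1: no string has ≥2 trees
length 2: no string has ≥2 trees
length 3: no string has ≥2 trees
length 4: n id + id has 2 parse trees

Two derivations of n id + id:
  Q ⇒ Q + Q ⇒ n Q + Q ⇒ n id + Q ⇒ n id + id
  Q ⇒ n Q ⇒ n Q + Q ⇒ n id + Q ⇒ n id + id

n id + id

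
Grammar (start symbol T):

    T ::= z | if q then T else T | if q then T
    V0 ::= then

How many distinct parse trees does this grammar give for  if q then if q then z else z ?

Parse trees for if q then if q then z else z:
  [T if q then [T if q then [T z]] else [T z]]
  [T if q then [T if q then [T z] else [T z]]]

2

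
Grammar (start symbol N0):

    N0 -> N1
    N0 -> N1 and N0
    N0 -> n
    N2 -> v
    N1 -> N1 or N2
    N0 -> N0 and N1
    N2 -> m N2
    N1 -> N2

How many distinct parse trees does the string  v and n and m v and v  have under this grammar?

3

Parse trees for v and n and m v and v:
  [N0 [N1 [N2 v]] and [N0 [N0 [N0 n] and [N1 [N2 m [N2 v]]]] and [N1 [N2 v]]]]
  [N0 [N0 [N1 [N2 v]] and [N0 [N0 n] and [N1 [N2 m [N2 v]]]]] and [N1 [N2 v]]]
  [N0 [N0 [N0 [N1 [N2 v]] and [N0 n]] and [N1 [N2 m [N2 v]]]] and [N1 [N2 v]]]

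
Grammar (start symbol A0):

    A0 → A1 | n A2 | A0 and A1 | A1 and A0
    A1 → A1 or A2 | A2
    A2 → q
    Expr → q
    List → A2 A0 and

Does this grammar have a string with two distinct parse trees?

Witness: q and q

Derivation 1: A0 ⇒ A0 and A1 ⇒ A1 and A1 ⇒ A2 and A1 ⇒ q and A1 ⇒ q and A2 ⇒ q and q
Derivation 2: A0 ⇒ A1 and A0 ⇒ A2 and A0 ⇒ q and A0 ⇒ q and A1 ⇒ q and A2 ⇒ q and q

Two distinct leftmost derivations for the same string.

Ambiguous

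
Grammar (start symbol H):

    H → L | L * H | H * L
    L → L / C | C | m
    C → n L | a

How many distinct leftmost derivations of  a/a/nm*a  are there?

2

Parse trees for a/a/nm*a:
  [H [L [L [L [C a]] / [C a]] / [C n [L m]]] * [H [L [C a]]]]
  [H [H [L [L [L [C a]] / [C a]] / [C n [L m]]]] * [L [C a]]]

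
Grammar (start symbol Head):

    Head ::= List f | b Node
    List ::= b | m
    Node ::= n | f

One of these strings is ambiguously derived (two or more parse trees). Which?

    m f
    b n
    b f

m f: 1 tree
b n: 1 tree
b f: 2 trees

b f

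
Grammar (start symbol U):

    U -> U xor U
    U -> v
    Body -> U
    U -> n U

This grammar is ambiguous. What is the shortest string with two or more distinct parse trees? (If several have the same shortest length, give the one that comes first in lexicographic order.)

length 1: no string has ≥2 trees
length 2: no string has ≥2 trees
length 3: no string has ≥2 trees
length 4: n v xor v has 2 parse trees

Two derivations of n v xor v:
  U ⇒ U xor U ⇒ n U xor U ⇒ n v xor U ⇒ n v xor v
  U ⇒ n U ⇒ n U xor U ⇒ n v xor U ⇒ n v xor v

n v xor v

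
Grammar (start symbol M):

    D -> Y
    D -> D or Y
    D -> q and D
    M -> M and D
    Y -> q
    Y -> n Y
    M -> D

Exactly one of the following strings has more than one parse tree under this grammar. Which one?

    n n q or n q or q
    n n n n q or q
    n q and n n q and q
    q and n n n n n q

q and n n n n n q

n n q or n q or q: 1 tree
n n n n q or q: 1 tree
n q and n n q and q: 1 tree
q and n n n n n q: 2 trees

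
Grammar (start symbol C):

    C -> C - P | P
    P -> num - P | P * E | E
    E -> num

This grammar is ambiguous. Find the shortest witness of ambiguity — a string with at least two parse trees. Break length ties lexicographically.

num - num

length 1: no string has ≥2 trees
length 3: num - num has 2 parse trees

Two derivations of num - num:
  C ⇒ C - P ⇒ P - P ⇒ E - P ⇒ num - P ⇒ num - E ⇒ num - num
  C ⇒ P ⇒ num - P ⇒ num - E ⇒ num - num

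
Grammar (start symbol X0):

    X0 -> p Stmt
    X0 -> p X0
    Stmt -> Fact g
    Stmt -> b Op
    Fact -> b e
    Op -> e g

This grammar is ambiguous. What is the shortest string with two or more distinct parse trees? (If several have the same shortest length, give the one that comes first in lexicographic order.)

length 4: p b e g has 2 parse trees

Two derivations of p b e g:
  X0 ⇒ p Stmt ⇒ p Fact g ⇒ p b e g
  X0 ⇒ p Stmt ⇒ p b Op ⇒ p b e g

p b e g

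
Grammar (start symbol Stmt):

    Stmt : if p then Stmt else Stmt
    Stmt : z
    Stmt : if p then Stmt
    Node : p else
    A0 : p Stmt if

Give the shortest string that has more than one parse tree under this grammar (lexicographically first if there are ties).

length 1: no string has ≥2 trees
length 4: no string has ≥2 trees
length 6: no string has ≥2 trees
length 7: no string has ≥2 trees
length 9: if p then if p then z else z has 2 parse trees

Two derivations of if p then if p then z else z:
  Stmt ⇒ if p then Stmt else Stmt ⇒ if p then if p then Stmt else Stmt ⇒ if p then if p then z else Stmt ⇒ if p then if p then z else z
  Stmt ⇒ if p then Stmt ⇒ if p then if p then Stmt else Stmt ⇒ if p then if p then z else Stmt ⇒ if p then if p then z else z

if p then if p then z else z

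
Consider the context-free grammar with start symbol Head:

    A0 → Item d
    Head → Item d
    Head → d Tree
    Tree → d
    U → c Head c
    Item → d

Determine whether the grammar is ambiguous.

Witness: d d

Derivation 1: Head ⇒ Item d ⇒ d d
Derivation 2: Head ⇒ d Tree ⇒ d d

Two distinct leftmost derivations for the same string.

Ambiguous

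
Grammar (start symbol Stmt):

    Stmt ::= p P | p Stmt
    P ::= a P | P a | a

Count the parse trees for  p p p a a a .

Parse trees for p p p a a a:
  [Stmt p [Stmt p [Stmt p [P a [P a [P a]]]]]]
  [Stmt p [Stmt p [Stmt p [P a [P [P a] a]]]]]
  [Stmt p [Stmt p [Stmt p [P [P a [P a]] a]]]]
  [Stmt p [Stmt p [Stmt p [P [P [P a] a] a]]]]

4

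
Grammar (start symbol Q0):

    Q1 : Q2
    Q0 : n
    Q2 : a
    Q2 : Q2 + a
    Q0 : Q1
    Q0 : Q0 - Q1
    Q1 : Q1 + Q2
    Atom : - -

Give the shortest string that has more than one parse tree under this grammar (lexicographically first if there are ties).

length 1: no string has ≥2 trees
length 3: a + a has 2 parse trees

Two derivations of a + a:
  Q0 ⇒ Q1 ⇒ Q2 ⇒ Q2 + a ⇒ a + a
  Q0 ⇒ Q1 ⇒ Q1 + Q2 ⇒ Q2 + Q2 ⇒ a + Q2 ⇒ a + a

a + a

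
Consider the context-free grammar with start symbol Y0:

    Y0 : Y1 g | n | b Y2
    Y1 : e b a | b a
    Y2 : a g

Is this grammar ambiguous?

Witness: b a g

Derivation 1: Y0 ⇒ Y1 g ⇒ b a g
Derivation 2: Y0 ⇒ b Y2 ⇒ b a g

Two distinct leftmost derivations for the same string.

Ambiguous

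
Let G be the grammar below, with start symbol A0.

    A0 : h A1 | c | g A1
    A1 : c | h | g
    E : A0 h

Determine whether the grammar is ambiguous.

Unambiguous

Only A0, A1 are reachable from A0; ignoring the rest: Each reachable nonterminal has at most one production per leading terminal, and all productions are right-linear; the derivation is determined token-by-token.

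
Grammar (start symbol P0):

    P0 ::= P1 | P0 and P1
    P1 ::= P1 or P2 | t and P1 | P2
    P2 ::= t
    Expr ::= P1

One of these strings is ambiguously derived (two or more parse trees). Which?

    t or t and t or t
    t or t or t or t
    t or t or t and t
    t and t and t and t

t or t and t or t: 1 tree
t or t or t or t: 1 tree
t or t or t and t: 1 tree
t and t and t and t: 8 trees

t and t and t and t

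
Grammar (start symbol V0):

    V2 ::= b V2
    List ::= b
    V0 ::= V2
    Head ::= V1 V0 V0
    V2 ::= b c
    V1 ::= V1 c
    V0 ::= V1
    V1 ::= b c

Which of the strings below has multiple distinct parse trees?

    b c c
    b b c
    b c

b c c: 1 tree
b b c: 1 tree
b c: 2 trees

b c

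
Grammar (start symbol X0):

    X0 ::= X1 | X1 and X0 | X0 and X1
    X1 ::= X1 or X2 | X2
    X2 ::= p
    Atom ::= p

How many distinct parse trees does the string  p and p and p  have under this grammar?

4

Parse trees for p and p and p:
  [X0 [X1 [X2 p]] and [X0 [X1 [X2 p]] and [X0 [X1 [X2 p]]]]]
  [X0 [X1 [X2 p]] and [X0 [X0 [X1 [X2 p]]] and [X1 [X2 p]]]]
  [X0 [X0 [X1 [X2 p]] and [X0 [X1 [X2 p]]]] and [X1 [X2 p]]]
  [X0 [X0 [X0 [X1 [X2 p]]] and [X1 [X2 p]]] and [X1 [X2 p]]]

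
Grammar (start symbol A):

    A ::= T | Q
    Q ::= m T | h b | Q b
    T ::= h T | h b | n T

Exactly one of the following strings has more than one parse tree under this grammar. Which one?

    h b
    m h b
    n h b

h b

h b: 2 trees
m h b: 1 tree
n h b: 1 tree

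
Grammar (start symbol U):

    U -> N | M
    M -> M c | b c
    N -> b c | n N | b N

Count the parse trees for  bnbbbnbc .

Parse trees for bnbbbnbc:
  [U [N b [N n [N b [N b [N b [N n [N b c]]]]]]]]

1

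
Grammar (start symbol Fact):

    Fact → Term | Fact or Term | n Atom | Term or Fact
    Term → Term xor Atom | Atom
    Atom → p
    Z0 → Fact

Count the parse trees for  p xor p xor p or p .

Parse trees for p xor p xor p or p:
  [Fact [Fact [Term [Term [Term [Atom p]] xor [Atom p]] xor [Atom p]]] or [Term [Atom p]]]
  [Fact [Term [Term [Term [Atom p]] xor [Atom p]] xor [Atom p]] or [Fact [Term [Atom p]]]]

2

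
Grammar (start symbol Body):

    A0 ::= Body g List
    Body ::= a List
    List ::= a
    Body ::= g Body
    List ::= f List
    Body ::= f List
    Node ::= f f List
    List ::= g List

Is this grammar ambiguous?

Only Body, List are reachable from Body; ignoring the rest: Restricted to the reachable nonterminals, every rule has the form A → t or A → t B, and no two rules for the same A share a first terminal. The grammar encodes a DFA — one run per string.

Unambiguous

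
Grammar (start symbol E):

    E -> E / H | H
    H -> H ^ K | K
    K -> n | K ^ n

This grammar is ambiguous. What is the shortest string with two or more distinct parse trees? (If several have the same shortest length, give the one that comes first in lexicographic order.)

n ^ n

length 1: no string has ≥2 trees
length 3: n ^ n has 2 parse trees

Two derivations of n ^ n:
  E ⇒ H ⇒ H ^ K ⇒ K ^ K ⇒ n ^ K ⇒ n ^ n
  E ⇒ H ⇒ K ⇒ K ^ n ⇒ n ^ n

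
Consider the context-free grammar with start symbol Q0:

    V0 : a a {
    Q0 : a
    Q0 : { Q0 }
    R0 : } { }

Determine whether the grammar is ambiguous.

(R0, V0 are unreachable from Q0, so their rules don't affect L(Q0).) L(Q0) is { openⁿ atom closeⁿ : n ≥ 0 }. The bracket depth fixes n, and the derivation is forced at every step.

Unambiguous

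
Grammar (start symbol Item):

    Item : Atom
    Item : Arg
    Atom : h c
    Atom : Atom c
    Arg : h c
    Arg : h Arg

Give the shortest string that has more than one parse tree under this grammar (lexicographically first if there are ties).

length 2: h c has 2 parse trees

Two derivations of h c:
  Item ⇒ Atom ⇒ h c
  Item ⇒ Arg ⇒ h c

h c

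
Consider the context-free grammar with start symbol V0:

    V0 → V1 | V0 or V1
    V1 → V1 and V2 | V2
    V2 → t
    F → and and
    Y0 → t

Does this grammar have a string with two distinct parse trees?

(F, Y0 are unreachable from V0, so their rules don't affect L(V0).) The grammar is stratified — V0 handles 'or' (left-recursive), V1 handles 'and', V2 atoms. Each operator has a fixed associativity and precedence level, so every string has one parse.

Unambiguous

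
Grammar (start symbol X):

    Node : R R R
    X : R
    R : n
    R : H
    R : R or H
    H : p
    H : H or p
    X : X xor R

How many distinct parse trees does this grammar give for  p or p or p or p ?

8

Parse trees for p or p or p or p:
  [X [R [H [H [H [H p] or p] or p] or p]]]
  [X [R [R [H p]] or [H [H [H p] or p] or p]]]
  [X [R [R [H [H p] or p]] or [H [H p] or p]]]
  [X [R [R [R [H p]] or [H p]] or [H [H p] or p]]]
  [X [R [R [H [H [H p] or p] or p]] or [H p]]]
  [X [R [R [R [H p]] or [H [H p] or p]] or [H p]]]
  [X [R [R [R [H [H p] or p]] or [H p]] or [H p]]]
  [X [R [R [R [R [H p]] or [H p]] or [H p]] or [H p]]]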